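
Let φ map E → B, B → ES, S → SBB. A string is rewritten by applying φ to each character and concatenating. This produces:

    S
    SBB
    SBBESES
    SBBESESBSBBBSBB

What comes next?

Rewriting the 15 symbols of SBBESESBSBBBSBB one by one yields SBB ES ES B SBB B SBB ES SBB ES ES ES SBB ES ES; concatenated:

SBBESESBSBBBSBBESSBBESESESSBBESES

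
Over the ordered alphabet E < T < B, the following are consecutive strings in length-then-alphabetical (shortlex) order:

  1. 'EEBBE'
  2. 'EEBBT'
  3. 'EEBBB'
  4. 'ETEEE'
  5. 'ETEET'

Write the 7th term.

ETETE

Continuing the enumeration 2 steps past ETEET: ETEET → ETEEB → (answer).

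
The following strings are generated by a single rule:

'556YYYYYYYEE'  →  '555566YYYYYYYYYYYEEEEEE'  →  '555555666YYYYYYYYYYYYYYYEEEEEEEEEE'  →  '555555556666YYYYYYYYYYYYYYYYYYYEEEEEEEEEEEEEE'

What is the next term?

The n-th term is 2n 5's then n 6's then 4n+3 Y's then 4n-2 E's (n = 1, 2, …).
For the next term, n = 5, so the run lengths are 10, 5, 23, 18.

555555555566666YYYYYYYYYYYYYYYYYYYYYYYEEEEEEEEEEEEEEEEEE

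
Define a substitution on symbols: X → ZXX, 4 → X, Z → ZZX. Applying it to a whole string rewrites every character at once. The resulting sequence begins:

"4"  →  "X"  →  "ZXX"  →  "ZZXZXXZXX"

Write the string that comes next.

ZZXZZXZXXZZXZXXZXXZZXZXXZXX

Rewriting each symbol of ZZXZXXZXX: Z→ZZX, Z→ZZX, X→ZXX, Z→ZZX, X→ZXX, X→ZXX, Z→ZZX, X→ZXX, X→ZXX, which concatenates to ZZX ZZX ZXX ZZX ZXX ZXX ZZX ZXX ZXX.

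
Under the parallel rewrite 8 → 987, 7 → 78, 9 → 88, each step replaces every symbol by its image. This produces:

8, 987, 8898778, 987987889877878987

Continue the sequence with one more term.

Rewriting the 18 symbols of 987987889877878987 one by one yields 88 987 78 88 987 78 987 987 88 987 78 78 987 78 987 88 987 78; concatenated:

88987788898778987987889877878987789878898778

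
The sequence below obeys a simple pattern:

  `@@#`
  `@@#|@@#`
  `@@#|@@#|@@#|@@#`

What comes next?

Every step duplicates the string with '|' between the halves.
So the next term is two copies of @@#|@@#|@@#|@@# with '|' between the halves.

@@#|@@#|@@#|@@#|@@#|@@#|@@#|@@#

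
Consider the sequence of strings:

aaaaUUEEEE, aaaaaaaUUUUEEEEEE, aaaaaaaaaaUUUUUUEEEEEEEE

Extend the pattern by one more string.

aaaaaaaaaaaaaUUUUUUUUEEEEEEEEEE

Each string has the form a^{3n+1} U^{2n} E^{2n+2} (n = 1, 2, …).
At n = 4 the blocks have lengths 13, 8, 10.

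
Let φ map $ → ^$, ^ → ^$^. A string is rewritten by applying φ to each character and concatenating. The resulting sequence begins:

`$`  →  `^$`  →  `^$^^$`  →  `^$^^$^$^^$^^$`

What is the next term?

Replace each of the 13 characters of ^$^^$^$^^$^^$ in place — ^$^ ^$ ^$^ ^$^ ^$ ^$^ ^$ ^$^ ^$^ ^$ ^$^ ^$^ ^$ — and concatenate.

^$^^$^$^^$^^$^$^^$^$^^$^^$^$^^$^^$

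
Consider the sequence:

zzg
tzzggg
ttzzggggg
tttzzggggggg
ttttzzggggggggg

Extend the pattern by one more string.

Every step adds t to the front and gg to the end of the previous string.
One more step from ttttzzggggggggg gives the answer.

tttttzzggggggggggg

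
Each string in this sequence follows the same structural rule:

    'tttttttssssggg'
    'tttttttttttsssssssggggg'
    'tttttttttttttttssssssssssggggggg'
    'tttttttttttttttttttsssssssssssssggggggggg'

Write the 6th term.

tttttttttttttttttttttttttttsssssssssssssssssssggggggggggggg

Term n consists of 4n+3 t's, followed by 3n+1 s's, followed by 2n+1 g's (n = 1, 2, …).
Setting n = 6 gives 27, 19, 13 characters in each block.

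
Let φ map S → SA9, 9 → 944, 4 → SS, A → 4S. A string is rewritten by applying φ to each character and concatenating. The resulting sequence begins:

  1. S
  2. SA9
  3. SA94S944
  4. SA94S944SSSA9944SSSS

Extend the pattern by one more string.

Rewriting the 20 symbols of SA94S944SSSA9944SSSS one by one yields SA9 4S 944 SS SA9 944 SS SS SA9 SA9 SA9 4S 944 944 SS SS SA9 SA9 SA9 SA9; concatenated:

SA94S944SSSA9944SSSSSA9SA9SA94S944944SSSSSA9SA9SA9SA9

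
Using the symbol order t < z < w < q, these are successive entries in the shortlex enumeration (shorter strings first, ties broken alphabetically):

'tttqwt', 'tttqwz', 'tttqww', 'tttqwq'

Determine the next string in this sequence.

Treat tttqwq as a base-4 numeral over the given alphabet and add one, carrying through any trailing q's.

tttqqt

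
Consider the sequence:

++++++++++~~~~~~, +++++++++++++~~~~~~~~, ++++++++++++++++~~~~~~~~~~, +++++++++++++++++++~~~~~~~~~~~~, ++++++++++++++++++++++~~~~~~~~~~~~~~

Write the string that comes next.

+++++++++++++++++++++++++~~~~~~~~~~~~~~~~

Reading off run lengths: + runs 10, 13, 16, 19, 22; ~ runs 6, 8, 10, 12, 14 — each is linear in n, where the shown terms are n = 3, 4, 5, 6, 7.
Setting n = 8 gives 25, 16 characters in each block.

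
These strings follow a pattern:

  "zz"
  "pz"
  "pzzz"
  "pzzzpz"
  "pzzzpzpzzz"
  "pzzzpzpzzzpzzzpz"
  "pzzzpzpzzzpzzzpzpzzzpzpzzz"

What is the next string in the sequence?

From term 3 onward, concatenate the last term with the second-to-last: pz·zz = pzzz, pzzz·pz = pzzzpz, …
Continuing: pzzzpzpzzzpzzzpzpzzzpzpzzz · pzzzpzpzzzpzzzpz gives term 8.

pzzzpzpzzzpzzzpzpzzzpzpzzzpzzzpzpzzzpzzzpz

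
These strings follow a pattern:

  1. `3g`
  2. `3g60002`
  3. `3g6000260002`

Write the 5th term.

3g60002600026000260002

Every step adds 60002 to the end: s(k+1) = s(k)·60002.
From 3g6000260002, 2 further steps: 3g6000260002 → 3g600026000260002 → (answer).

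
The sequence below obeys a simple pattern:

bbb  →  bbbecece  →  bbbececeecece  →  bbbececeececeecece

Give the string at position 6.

bbbececeececeececeececeecece

Each term is the previous one with ecece appended.
From bbbececeececeecece, 2 further steps: bbbececeececeecece → bbbececeececeececeecece → (answer).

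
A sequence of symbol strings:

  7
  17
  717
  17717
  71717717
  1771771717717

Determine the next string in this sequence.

717177171771771717717

This is a Fibonacci-style word recurrence s(k) = s(k−2)·s(k−1): e.g. 7·17 = 717.
So term 7 is 71717717·1771771717717.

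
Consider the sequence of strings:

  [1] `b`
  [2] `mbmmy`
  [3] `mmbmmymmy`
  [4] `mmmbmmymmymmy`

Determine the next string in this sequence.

Each term wraps the previous one in m on the left and mmy on the right.
Applying this once more to mmmbmmymmymmy:

mmmmbmmymmymmymmy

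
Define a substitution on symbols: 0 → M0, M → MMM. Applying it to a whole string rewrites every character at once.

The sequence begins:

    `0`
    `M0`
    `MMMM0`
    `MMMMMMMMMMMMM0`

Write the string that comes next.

MMMMMMMMMMMMMMMMMMMMMMMMMMMMMMMMMMMMMMMM0

φ(MMMMMMMMMMMMM0) expands symbol-by-symbol to MMM MMM MMM MMM MMM MMM MMM MMM MMM MMM MMM MMM MMM M0; joining the 14 pieces gives the next term.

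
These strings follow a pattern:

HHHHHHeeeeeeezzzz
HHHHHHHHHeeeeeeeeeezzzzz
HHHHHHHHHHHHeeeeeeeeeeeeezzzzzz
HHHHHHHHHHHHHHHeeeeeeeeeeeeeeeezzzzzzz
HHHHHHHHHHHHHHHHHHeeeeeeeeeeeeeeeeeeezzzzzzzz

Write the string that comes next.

Reading off run lengths: H runs 6, 9, 12, 15, 18; e runs 7, 10, 13, 16, 19; z runs 4, 5, 6, 7, 8 — each is linear in n, where the shown terms are n = 2, 3, 4, 5, 6.
For the next term, n = 7, so the run lengths are 21, 22, 9.

HHHHHHHHHHHHHHHHHHHHHeeeeeeeeeeeeeeeeeeeeeezzzzzzzzz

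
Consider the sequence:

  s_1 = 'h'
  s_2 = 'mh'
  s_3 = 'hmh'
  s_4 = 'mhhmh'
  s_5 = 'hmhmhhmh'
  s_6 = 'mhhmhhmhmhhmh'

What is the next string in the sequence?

hmhmhhmhmhhmhhmhmhhmh

Each term (from the third on) is the two preceding terms concatenated in order: term 3 = h·mh = hmh.
The next term joins hmhmhhmh and mhhmhhmhmhhmh.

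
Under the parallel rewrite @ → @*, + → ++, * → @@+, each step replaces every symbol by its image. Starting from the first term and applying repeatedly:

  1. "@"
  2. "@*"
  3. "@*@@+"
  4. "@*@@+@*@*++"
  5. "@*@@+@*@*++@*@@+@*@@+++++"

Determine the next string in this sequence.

Rewriting the 25 symbols of @*@@+@*@*++@*@@+@*@@+++++ one by one yields @* @@+ @* @* ++ @* @@+ @* @@+ ++ ++ @* @@+ @* @* ++ @* @@+ @* @* ++ ++ ++ ++ ++; concatenated:

@*@@+@*@*++@*@@+@*@@+++++@*@@+@*@*++@*@@+@*@*++++++++++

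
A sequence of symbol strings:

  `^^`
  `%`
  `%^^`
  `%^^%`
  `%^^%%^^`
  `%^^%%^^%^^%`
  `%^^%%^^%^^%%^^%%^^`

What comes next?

From term 3 onward, concatenate the last term with the second-to-last: %·^^ = %^^, %^^·% = %^^%, …
So term 8 is %^^%%^^%^^%%^^%%^^·%^^%%^^%^^%.

%^^%%^^%^^%%^^%%^^%^^%%^^%^^%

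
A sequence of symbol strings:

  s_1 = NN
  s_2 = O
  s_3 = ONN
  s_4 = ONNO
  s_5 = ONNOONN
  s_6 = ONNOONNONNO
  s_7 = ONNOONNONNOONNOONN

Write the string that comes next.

This is a Fibonacci-style word recurrence s(k) = s(k−1)·s(k−2): e.g. O·NN = ONN.
Continuing: ONNOONNONNOONNOONN · ONNOONNONNO gives term 8.

ONNOONNONNOONNOONNONNOONNONNO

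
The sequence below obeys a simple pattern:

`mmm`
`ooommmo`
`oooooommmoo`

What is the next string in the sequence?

ooooooooommmooo

Each term wraps the previous one in ooo on the left and o on the right.
So the next term is ooo·oooooommmoo·o.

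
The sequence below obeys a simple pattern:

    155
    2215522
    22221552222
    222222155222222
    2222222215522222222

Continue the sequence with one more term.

22222222221552222222222

Every step adds 22 to the front and 22 to the end of the previous string.
One more step from 2222222215522222222 gives the answer.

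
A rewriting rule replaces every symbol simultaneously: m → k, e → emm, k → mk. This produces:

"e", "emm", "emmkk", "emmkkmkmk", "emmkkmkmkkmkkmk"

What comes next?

φ(emmkkmkmkkmkkmk) expands symbol-by-symbol to emm k k mk mk k mk k mk mk k mk mk k mk; joining the 15 pieces gives the next term.

emmkkmkmkkmkkmkmkkmkmkkmk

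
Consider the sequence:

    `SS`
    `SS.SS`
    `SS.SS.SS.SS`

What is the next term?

Every step duplicates the string with '.' between the halves.
One more doubling of SS.SS.SS.SS gives the answer.

SS.SS.SS.SS.SS.SS.SS.SS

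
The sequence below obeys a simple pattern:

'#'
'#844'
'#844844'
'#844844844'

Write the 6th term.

Every step adds 844 to the end: s(k+1) = s(k)·844.
From #844844844, 2 further steps: #844844844 → #844844844844 → (answer).

#844844844844844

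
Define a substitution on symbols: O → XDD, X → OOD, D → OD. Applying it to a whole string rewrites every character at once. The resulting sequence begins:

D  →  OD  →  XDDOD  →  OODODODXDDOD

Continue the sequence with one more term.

XDDXDDODXDDODXDDODOODODODXDDOD

Rewriting each symbol of OODODODXDDOD: O→XDD, O→XDD, D→OD, O→XDD, D→OD, O→XDD, D→OD, X→OOD, D→OD, D→OD, O→XDD, D→OD, which concatenates to XDD XDD OD XDD OD XDD OD OOD OD OD XDD OD.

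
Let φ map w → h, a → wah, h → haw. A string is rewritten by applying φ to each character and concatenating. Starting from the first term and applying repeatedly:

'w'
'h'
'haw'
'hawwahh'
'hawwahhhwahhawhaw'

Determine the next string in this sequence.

Applying the rule to each of the 17 symbols of hawwahhhwahhawhaw gives the pieces haw wah h h wah haw haw haw h wah haw haw wah h haw wah h, which concatenate to the answer.

hawwahhhwahhawhawhawhwahhawhawwahhhawwahh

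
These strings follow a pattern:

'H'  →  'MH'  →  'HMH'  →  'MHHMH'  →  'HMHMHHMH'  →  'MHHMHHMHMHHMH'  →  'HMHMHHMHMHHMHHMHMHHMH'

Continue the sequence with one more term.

MHHMHHMHMHHMHHMHMHHMHMHHMHHMHMHHMH

Each term (from the third on) is the two preceding terms concatenated in order: term 3 = H·MH = HMH.
Continuing: MHHMHHMHMHHMH · HMHMHHMHMHHMHHMHMHHMH gives term 8.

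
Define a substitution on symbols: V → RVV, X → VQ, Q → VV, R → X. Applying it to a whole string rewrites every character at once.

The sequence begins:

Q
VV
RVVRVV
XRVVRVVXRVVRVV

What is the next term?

Rewriting the 14 symbols of XRVVRVVXRVVRVV one by one yields VQ X RVV RVV X RVV RVV VQ X RVV RVV X RVV RVV; concatenated:

VQXRVVRVVXRVVRVVVQXRVVRVVXRVVRVV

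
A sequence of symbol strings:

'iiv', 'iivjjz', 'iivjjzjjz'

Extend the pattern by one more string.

iivjjzjjzjjz

Each term is the previous one with jjz appended.
So the next term is iivjjzjjz·jjz.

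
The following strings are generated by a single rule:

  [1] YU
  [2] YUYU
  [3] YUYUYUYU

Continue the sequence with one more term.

Each string is two copies of the previous one concatenated.
Doubling YUYUYUYU:

YUYUYUYUYUYUYUYU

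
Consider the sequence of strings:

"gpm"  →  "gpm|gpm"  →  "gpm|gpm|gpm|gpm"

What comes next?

Every step duplicates the string with '|' between the halves.
Doubling gpm|gpm|gpm|gpm with '|' between the halves:

gpm|gpm|gpm|gpm|gpm|gpm|gpm|gpm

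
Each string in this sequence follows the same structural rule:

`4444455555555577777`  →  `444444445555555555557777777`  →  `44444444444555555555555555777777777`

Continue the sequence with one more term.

The n-th term is 3n-1 4's then 3n+3 5's then 2n+1 7's, where the shown terms are n = 2, 3, 4.
Setting n = 5 gives 14, 18, 11 characters in each block.

4444444444444455555555555555555577777777777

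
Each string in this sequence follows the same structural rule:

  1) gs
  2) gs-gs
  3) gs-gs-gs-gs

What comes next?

Each string is two copies of the previous one joined by '-'.
Doubling gs-gs-gs-gs with '-' between the halves:

gs-gs-gs-gs-gs-gs-gs-gs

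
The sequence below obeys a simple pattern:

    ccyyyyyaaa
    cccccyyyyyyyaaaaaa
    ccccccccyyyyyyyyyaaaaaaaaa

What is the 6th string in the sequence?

cccccccccccccccccyyyyyyyyyyyyyyyaaaaaaaaaaaaaaaaaa

Reading off run lengths: c runs 2, 5, 8; y runs 5, 7, 9; a runs 3, 6, 9 — each is linear in n (n = 1, 2, …).
For term 6, n = 6, so the run lengths are 17, 15, 18.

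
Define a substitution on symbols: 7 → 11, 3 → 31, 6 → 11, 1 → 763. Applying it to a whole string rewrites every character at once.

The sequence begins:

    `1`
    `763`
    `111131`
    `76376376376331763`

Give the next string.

11113111113111113111113131763111131

Applying the rule to each of the 17 symbols of 76376376376331763 gives the pieces 11 11 31 11 11 31 11 11 31 11 11 31 31 763 11 11 31, which concatenate to the answer.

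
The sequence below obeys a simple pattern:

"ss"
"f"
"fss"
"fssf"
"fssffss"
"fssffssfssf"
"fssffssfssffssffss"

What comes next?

fssffssfssffssffssfssffssfssf

From term 3 onward, concatenate the last term with the second-to-last: f·ss = fss, fss·f = fssf, …
Continuing: fssffssfssffssffss · fssffssfssf gives term 8.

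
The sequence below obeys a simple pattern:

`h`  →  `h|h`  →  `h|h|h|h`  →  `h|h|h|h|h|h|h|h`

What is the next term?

s(k+1) = s(k)·|·s(k) — each term doubles the last with '|' between the halves.
So the next term is two copies of h|h|h|h|h|h|h|h with '|' between the halves.

h|h|h|h|h|h|h|h|h|h|h|h|h|h|h|h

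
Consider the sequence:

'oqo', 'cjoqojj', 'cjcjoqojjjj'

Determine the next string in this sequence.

cjcjcjoqojjjjjj

Each term wraps the previous one in cj on the left and jj on the right.
One more step from cjcjoqojjjj gives the answer.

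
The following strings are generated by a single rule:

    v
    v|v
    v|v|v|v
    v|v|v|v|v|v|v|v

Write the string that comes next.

Every step duplicates the string with '|' between the halves.
One more doubling of v|v|v|v|v|v|v|v gives the answer.

v|v|v|v|v|v|v|v|v|v|v|v|v|v|v|v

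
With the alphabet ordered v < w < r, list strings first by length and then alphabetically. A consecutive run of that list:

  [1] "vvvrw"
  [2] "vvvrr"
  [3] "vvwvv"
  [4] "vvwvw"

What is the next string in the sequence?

Find the rightmost character of vvwvw below r, bump it to the next letter, and reset everything to its right to v.

vvwvr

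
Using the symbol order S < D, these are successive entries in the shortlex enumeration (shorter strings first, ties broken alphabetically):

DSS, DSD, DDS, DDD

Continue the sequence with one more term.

DDD is the last string of length 3, so the next is the first of length 4: S repeated 4 times.

SSSS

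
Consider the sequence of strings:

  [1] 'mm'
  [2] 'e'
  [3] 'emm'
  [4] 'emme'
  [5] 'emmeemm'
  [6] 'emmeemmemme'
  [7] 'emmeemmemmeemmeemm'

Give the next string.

emmeemmemmeemmeemmemmeemmemme

From term 3 onward, concatenate the last term with the second-to-last: e·mm = emm, emm·e = emme, …
So term 8 is emmeemmemmeemmeemm·emmeemmemme.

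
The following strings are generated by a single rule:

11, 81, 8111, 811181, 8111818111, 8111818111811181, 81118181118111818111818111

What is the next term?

811181811181118181118181118111818111811181

This is a Fibonacci-style word recurrence s(k) = s(k−1)·s(k−2): e.g. 81·11 = 8111.
The next term joins 81118181118111818111818111 and 8111818111811181.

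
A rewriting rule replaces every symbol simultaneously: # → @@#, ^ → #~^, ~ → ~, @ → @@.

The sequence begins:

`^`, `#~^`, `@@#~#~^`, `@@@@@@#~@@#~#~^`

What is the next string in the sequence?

φ(@@@@@@#~@@#~#~^) expands symbol-by-symbol to @@ @@ @@ @@ @@ @@ @@# ~ @@ @@ @@# ~ @@# ~ #~^; joining the 15 pieces gives the next term.

@@@@@@@@@@@@@@#~@@@@@@#~@@#~#~^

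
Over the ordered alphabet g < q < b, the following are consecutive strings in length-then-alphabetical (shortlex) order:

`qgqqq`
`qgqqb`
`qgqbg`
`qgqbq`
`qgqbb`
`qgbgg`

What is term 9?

Advancing 3 positions from qgbgg through qgbgg → qgbgq → qgbgb reaches term 9.

qgbqg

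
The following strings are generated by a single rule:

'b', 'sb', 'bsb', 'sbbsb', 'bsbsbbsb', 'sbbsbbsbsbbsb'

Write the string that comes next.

bsbsbbsbsbbsbbsbsbbsb

Each term (from the third on) is the two preceding terms concatenated in order: term 3 = b·sb = bsb.
The next term joins bsbsbbsb and sbbsbbsbsbbsb.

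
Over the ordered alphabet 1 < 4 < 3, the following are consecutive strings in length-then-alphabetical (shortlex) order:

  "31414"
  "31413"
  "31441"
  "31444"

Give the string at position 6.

Continuing the enumeration 2 steps past 31444: 31444 → 31443 → (answer).

31431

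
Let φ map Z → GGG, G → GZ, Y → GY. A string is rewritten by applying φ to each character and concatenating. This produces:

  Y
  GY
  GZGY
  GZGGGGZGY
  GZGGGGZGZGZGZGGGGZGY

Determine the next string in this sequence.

GZGGGGZGZGZGZGGGGZGGGGZGGGGZGGGGZGZGZGZGGGGZGY

Applying the rule to each of the 20 symbols of GZGGGGZGZGZGZGGGGZGY gives the pieces GZ GGG GZ GZ GZ GZ GGG GZ GGG GZ GGG GZ GGG GZ GZ GZ GZ GGG GZ GY, which concatenate to the answer.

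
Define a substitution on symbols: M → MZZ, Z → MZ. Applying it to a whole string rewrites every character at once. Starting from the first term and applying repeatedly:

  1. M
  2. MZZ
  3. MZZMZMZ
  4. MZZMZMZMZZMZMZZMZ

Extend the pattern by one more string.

Rewriting the 17 symbols of MZZMZMZMZZMZMZZMZ one by one yields MZZ MZ MZ MZZ MZ MZZ MZ MZZ MZ MZ MZZ MZ MZZ MZ MZ MZZ MZ; concatenated:

MZZMZMZMZZMZMZZMZMZZMZMZMZZMZMZZMZMZMZZMZ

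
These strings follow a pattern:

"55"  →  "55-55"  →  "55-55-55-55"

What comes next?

55-55-55-55-55-55-55-55

s(k+1) = s(k)·-·s(k) — each term doubles the last with '-' between the halves.
One more doubling of 55-55-55-55 gives the answer.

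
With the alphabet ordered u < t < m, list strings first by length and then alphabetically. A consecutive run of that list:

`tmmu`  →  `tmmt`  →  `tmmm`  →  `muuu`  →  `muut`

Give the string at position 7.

Advancing 2 positions from muut through muut → muum reaches term 7.

mutu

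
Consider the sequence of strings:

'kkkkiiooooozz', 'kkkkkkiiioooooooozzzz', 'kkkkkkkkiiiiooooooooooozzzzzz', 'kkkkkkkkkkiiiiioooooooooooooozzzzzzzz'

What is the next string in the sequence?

Reading off run lengths: k runs 4, 6, 8, 10; i runs 2, 3, 4, 5; o runs 5, 8, 11, 14; z runs 2, 4, 6, 8 — each is linear in n, where the shown terms are n = 2, 3, 4, 5.
At n = 6 the blocks have lengths 12, 6, 17, 10.

kkkkkkkkkkkkiiiiiiooooooooooooooooozzzzzzzzzz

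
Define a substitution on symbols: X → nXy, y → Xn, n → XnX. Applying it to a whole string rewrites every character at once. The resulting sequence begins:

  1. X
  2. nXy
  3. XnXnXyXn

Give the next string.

Rewriting each symbol of XnXnXyXn: X→nXy, n→XnX, X→nXy, n→XnX, X→nXy, y→Xn, X→nXy, n→XnX, which concatenates to nXy XnX nXy XnX nXy Xn nXy XnX.

nXyXnXnXyXnXnXyXnnXyXnX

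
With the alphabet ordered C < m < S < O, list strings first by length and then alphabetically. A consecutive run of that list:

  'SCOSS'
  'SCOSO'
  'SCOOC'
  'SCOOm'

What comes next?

SCOOS

Treat SCOOm as a base-4 numeral over the given alphabet and add one, carrying through any trailing O's.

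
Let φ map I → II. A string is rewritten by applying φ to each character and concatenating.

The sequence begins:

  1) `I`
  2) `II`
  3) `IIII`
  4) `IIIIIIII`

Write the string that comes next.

Expanding IIIIIIII: I→II, I→II, I→II, I→II, I→II, I→II, I→II, I→II. Concatenated: II II II II II II II II.

IIIIIIIIIIIIIIII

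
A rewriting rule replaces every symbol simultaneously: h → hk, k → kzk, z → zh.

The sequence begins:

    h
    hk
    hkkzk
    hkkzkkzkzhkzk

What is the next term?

φ(hkkzkkzkzhkzk) expands symbol-by-symbol to hk kzk kzk zh kzk kzk zh kzk zh hk kzk zh kzk; joining the 13 pieces gives the next term.

hkkzkkzkzhkzkkzkzhkzkzhhkkzkzhkzk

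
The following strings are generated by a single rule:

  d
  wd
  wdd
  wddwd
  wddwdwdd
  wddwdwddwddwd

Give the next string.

From term 3 onward, concatenate the last term with the second-to-last: wd·d = wdd, wdd·wd = wddwd, …
So term 7 is wddwdwddwddwd·wddwdwdd.

wddwdwddwddwdwddwdwdd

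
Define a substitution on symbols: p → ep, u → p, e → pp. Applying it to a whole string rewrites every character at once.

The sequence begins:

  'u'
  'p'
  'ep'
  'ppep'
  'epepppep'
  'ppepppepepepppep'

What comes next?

Rewriting the 16 symbols of ppepppepepepppep one by one yields ep ep pp ep ep ep pp ep pp ep pp ep ep ep pp ep; concatenated:

epepppepepepppepppepppepepepppep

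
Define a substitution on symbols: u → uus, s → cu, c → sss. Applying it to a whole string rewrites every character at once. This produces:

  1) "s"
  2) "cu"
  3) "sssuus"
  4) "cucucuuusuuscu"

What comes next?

Replace each of the 14 characters of cucucuuusuuscu in place — sss uus sss uus sss uus uus uus cu uus uus cu sss uus — and concatenate.

sssuussssuussssuusuusuuscuuusuuscusssuus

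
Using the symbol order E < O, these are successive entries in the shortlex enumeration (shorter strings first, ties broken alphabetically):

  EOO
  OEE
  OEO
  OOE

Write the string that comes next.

Find the rightmost character of OOE below O, bump it to the next letter, and reset everything to its right to E.

OOO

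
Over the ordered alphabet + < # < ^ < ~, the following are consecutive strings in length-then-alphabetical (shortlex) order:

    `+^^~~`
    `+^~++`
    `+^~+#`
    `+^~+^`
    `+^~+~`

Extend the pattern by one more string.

+^~#+

The successor of +^~+~ increments the rightmost position that isn't already ~ and resets every position after it to +.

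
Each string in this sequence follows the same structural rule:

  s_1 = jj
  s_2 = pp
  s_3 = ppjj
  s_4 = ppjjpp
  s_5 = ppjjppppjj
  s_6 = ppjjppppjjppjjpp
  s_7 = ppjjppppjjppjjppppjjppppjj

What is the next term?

This is a Fibonacci-style word recurrence s(k) = s(k−1)·s(k−2): e.g. pp·jj = ppjj.
The next term joins ppjjppppjjppjjppppjjppppjj and ppjjppppjjppjjpp.

ppjjppppjjppjjppppjjppppjjppjjppppjjppjjpp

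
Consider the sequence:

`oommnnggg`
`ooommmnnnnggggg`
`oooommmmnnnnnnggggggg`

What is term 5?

oooooommmmmmnnnnnnnnnnggggggggggg

Each string has the form o^{n+1} m^{n+1} n^{2n} g^{2n+1} (n = 1, 2, …).
At n = 5 the blocks have lengths 6, 6, 10, 11.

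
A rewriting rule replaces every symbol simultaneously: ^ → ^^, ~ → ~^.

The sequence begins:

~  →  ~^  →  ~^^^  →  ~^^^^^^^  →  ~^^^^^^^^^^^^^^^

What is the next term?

~^^^^^^^^^^^^^^^^^^^^^^^^^^^^^^^

φ(~^^^^^^^^^^^^^^^) expands symbol-by-symbol to ~^ ^^ ^^ ^^ ^^ ^^ ^^ ^^ ^^ ^^ ^^ ^^ ^^ ^^ ^^ ^^; joining the 16 pieces gives the next term.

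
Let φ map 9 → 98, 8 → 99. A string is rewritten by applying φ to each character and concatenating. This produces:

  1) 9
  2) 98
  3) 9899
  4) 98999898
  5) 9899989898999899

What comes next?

98999898989998999899989898999898

Replace each of the 16 characters of 9899989898999899 in place — 98 99 98 98 98 99 98 99 98 99 98 98 98 99 98 98 — and concatenate.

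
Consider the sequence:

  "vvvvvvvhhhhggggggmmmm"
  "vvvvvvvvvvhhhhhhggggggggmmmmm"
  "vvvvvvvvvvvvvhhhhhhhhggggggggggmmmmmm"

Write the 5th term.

Each string has the form v^{3n+1} h^{2n} g^{2n+2} m^{n+2}, where the shown terms are n = 2, 3, 4.
For term 5, n = 6, so the run lengths are 19, 12, 14, 8.

vvvvvvvvvvvvvvvvvvvhhhhhhhhhhhhggggggggggggggmmmmmmmm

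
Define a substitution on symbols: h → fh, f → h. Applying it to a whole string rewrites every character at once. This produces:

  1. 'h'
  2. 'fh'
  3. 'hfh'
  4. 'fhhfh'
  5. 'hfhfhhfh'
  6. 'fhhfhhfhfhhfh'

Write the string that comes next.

hfhfhhfhfhhfhhfhfhhfh

φ(fhhfhhfhfhhfh) expands symbol-by-symbol to h fh fh h fh fh h fh h fh fh h fh; joining the 13 pieces gives the next term.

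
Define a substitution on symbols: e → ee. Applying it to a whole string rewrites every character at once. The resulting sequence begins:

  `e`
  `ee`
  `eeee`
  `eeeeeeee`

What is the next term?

eeeeeeeeeeeeeeee

Expanding eeeeeeee: e→ee, e→ee, e→ee, e→ee, e→ee, e→ee, e→ee, e→ee. Concatenated: ee ee ee ee ee ee ee ee.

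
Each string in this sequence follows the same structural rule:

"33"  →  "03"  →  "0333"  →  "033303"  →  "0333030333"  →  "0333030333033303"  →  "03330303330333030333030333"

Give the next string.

033303033303330303330303330333030333033303

From term 3 onward, concatenate the last term with the second-to-last: 03·33 = 0333, 0333·03 = 033303, …
Continuing: 03330303330333030333030333 · 0333030333033303 gives term 8.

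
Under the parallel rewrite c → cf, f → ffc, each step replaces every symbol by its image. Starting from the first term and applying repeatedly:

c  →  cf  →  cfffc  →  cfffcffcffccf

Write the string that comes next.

Replace each of the 13 characters of cfffcffcffccf in place — cf ffc ffc ffc cf ffc ffc cf ffc ffc cf cf ffc — and concatenate.

cfffcffcffccfffcffccfffcffccfcfffc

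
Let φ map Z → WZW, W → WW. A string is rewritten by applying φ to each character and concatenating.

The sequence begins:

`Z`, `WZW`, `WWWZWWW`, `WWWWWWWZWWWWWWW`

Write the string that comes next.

Applying the rule to each of the 15 symbols of WWWWWWWZWWWWWWW gives the pieces WW WW WW WW WW WW WW WZW WW WW WW WW WW WW WW, which concatenate to the answer.

WWWWWWWWWWWWWWWZWWWWWWWWWWWWWWW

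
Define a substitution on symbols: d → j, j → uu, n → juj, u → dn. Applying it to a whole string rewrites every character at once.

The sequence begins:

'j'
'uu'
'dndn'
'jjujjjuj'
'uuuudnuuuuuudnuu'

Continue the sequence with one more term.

dndndndnjjujdndndndndndnjjujdndn

φ(uuuudnuuuuuudnuu) expands symbol-by-symbol to dn dn dn dn j juj dn dn dn dn dn dn j juj dn dn; joining the 16 pieces gives the next term.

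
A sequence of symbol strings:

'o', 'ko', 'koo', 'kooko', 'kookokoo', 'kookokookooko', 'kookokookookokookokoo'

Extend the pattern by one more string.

kookokookookokookokookookokookooko

From term 3 onward, concatenate the last term with the second-to-last: ko·o = koo, koo·ko = kooko, …
So term 8 is kookokookookokookokoo·kookokookooko.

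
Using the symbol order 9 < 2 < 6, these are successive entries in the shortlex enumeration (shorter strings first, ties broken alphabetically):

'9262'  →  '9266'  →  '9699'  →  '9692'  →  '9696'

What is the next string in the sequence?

9629

Treat 9696 as a base-3 numeral over the given alphabet and add one, carrying through any trailing 6's.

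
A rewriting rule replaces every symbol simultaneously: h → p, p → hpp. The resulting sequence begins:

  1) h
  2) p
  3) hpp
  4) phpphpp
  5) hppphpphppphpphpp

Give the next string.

Rewriting the 17 symbols of hppphpphppphpphpp one by one yields p hpp hpp hpp p hpp hpp p hpp hpp hpp p hpp hpp p hpp hpp; concatenated:

phpphpphppphpphppphpphpphppphpphppphpphpp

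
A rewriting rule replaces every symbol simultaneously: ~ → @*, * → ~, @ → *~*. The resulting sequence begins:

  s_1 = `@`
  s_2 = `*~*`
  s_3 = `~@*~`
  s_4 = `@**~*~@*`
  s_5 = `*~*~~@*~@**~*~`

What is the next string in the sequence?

Replace each of the 14 characters of *~*~~@*~@**~*~ in place — ~ @* ~ @* @* *~* ~ @* *~* ~ ~ @* ~ @* — and concatenate.

~@*~@*@**~*~@**~*~~@*~@*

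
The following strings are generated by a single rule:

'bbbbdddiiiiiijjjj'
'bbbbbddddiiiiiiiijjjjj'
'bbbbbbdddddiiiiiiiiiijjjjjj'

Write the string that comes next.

Each string has the form b^{n+1} d^{n} i^{2n} j^{n+1}, where the shown terms are n = 3, 4, 5.
For the next term, n = 6, so the run lengths are 7, 6, 12, 7.

bbbbbbbddddddiiiiiiiiiiiijjjjjjj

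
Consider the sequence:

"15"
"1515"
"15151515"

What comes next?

1515151515151515

Each string is two copies of the previous one concatenated.
So the next term is two copies of 15151515.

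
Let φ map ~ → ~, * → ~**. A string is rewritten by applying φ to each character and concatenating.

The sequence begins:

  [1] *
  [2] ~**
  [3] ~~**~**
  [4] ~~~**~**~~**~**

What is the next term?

φ(~~~**~**~~**~**) expands symbol-by-symbol to ~ ~ ~ ~** ~** ~ ~** ~** ~ ~ ~** ~** ~ ~** ~**; joining the 15 pieces gives the next term.

~~~~**~**~~**~**~~~**~**~~**~**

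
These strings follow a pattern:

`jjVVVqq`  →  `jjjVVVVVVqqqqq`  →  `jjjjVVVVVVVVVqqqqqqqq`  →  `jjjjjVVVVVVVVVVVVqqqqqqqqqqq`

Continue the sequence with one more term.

jjjjjjVVVVVVVVVVVVVVVqqqqqqqqqqqqqq

Each string has the form j^{n+1} V^{3n} q^{3n-1} (n = 1, 2, …).
Setting n = 5 gives 6, 15, 14 characters in each block.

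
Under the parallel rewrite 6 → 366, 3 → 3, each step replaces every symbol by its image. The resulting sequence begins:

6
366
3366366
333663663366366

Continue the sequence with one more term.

φ(333663663366366) expands symbol-by-symbol to 3 3 3 366 366 3 366 366 3 3 366 366 3 366 366; joining the 15 pieces gives the next term.

3333663663366366333663663366366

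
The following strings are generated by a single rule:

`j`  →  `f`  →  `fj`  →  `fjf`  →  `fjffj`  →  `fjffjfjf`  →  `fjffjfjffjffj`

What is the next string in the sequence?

This is a Fibonacci-style word recurrence s(k) = s(k−1)·s(k−2): e.g. f·j = fj.
So term 8 is fjffjfjffjffj·fjffjfjf.

fjffjfjffjffjfjffjfjf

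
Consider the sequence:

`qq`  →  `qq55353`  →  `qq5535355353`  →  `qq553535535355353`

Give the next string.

qq55353553535535355353

Every step adds 55353 to the end: s(k+1) = s(k)·55353.
So the next term is qq553535535355353·55353.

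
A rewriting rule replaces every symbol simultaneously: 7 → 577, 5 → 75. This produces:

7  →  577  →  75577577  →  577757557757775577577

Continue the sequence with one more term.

Applying the rule to each of the 21 symbols of 577757557757775577577 gives the pieces 75 577 577 577 75 577 75 75 577 577 75 577 577 577 75 75 577 577 75 577 577, which concatenate to the answer.

7557757757775577757557757775577577577757557757775577577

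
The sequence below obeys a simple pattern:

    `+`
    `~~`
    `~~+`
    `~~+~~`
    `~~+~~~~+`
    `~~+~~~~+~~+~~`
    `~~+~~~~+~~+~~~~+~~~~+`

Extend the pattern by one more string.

This is a Fibonacci-style word recurrence s(k) = s(k−1)·s(k−2): e.g. ~~·+ = ~~+.
The next term joins ~~+~~~~+~~+~~~~+~~~~+ and ~~+~~~~+~~+~~.

~~+~~~~+~~+~~~~+~~~~+~~+~~~~+~~+~~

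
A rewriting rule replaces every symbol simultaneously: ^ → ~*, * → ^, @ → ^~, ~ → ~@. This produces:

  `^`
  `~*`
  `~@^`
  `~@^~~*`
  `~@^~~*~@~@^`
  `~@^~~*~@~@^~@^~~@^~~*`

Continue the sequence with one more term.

~@^~~*~@~@^~@^~~@^~~*~@^~~*~@~@^~~*~@~@^

Applying the rule to each of the 21 symbols of ~@^~~*~@~@^~@^~~@^~~* gives the pieces ~@ ^~ ~* ~@ ~@ ^ ~@ ^~ ~@ ^~ ~* ~@ ^~ ~* ~@ ~@ ^~ ~* ~@ ~@ ^, which concatenate to the answer.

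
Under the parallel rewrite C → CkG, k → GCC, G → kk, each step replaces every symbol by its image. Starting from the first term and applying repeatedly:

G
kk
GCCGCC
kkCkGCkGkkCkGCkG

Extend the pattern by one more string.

Replace each of the 16 characters of kkCkGCkGkkCkGCkG in place — GCC GCC CkG GCC kk CkG GCC kk GCC GCC CkG GCC kk CkG GCC kk — and concatenate.

GCCGCCCkGGCCkkCkGGCCkkGCCGCCCkGGCCkkCkGGCCkk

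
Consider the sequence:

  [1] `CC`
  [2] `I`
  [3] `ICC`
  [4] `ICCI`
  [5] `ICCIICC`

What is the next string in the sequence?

From term 3 onward, concatenate the last term with the second-to-last: I·CC = ICC, ICC·I = ICCI, …
Continuing: ICCIICC · ICCI gives term 6.

ICCIICCICCI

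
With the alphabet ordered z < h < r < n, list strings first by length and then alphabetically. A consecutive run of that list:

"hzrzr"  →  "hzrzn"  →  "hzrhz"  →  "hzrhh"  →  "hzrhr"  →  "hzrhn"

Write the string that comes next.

hzrrz

The successor of hzrhn increments the rightmost position that isn't already n and resets every position after it to z.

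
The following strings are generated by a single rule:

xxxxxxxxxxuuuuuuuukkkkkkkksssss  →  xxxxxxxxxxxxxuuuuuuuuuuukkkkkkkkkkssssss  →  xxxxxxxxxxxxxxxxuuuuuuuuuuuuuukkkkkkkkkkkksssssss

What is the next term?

xxxxxxxxxxxxxxxxxxxuuuuuuuuuuuuuuuuukkkkkkkkkkkkkkssssssss

The n-th term is 3n+1 x's then 3n-1 u's then 2n+2 k's then n+2 s's, where the shown terms are n = 3, 4, 5.
At n = 6 the blocks have lengths 19, 17, 14, 8.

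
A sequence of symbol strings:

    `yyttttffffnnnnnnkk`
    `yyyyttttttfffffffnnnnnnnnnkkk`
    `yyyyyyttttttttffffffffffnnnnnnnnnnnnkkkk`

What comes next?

yyyyyyyyttttttttttfffffffffffffnnnnnnnnnnnnnnnkkkkk

Each string has the form y^{2n-2} t^{2n} f^{3n-2} n^{3n} k^{n}, where the shown terms are n = 2, 3, 4.
At n = 5 the blocks have lengths 8, 10, 13, 15, 5.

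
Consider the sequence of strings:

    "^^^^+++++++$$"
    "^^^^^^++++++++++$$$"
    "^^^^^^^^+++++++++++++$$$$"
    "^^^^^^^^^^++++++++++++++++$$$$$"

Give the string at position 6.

^^^^^^^^^^^^^^++++++++++++++++++++++$$$$$$$

The n-th term is 2n ^'s then 3n+1 +'s then n $'s, where the shown terms are n = 2, 3, 4, 5.
At n = 7 the blocks have lengths 14, 22, 7.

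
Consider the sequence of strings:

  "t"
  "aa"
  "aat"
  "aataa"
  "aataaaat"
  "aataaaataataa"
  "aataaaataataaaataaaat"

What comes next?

aataaaataataaaataaaataataaaataataa

This is a Fibonacci-style word recurrence s(k) = s(k−1)·s(k−2): e.g. aa·t = aat.
So term 8 is aataaaataataaaataaaat·aataaaataataa.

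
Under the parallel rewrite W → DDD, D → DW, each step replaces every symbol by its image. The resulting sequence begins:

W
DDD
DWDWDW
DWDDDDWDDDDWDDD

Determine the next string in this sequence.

Replace each of the 15 characters of DWDDDDWDDDDWDDD in place — DW DDD DW DW DW DW DDD DW DW DW DW DDD DW DW DW — and concatenate.

DWDDDDWDWDWDWDDDDWDWDWDWDDDDWDWDW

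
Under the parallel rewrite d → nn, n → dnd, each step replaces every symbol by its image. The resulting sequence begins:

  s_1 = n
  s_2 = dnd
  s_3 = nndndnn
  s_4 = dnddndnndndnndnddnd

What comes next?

nndndnnnndndnndnddndnndndnndnddndnndndnnnndndnn

φ(dnddndnndndnndnddnd) expands symbol-by-symbol to nn dnd nn nn dnd nn dnd dnd nn dnd nn dnd dnd nn dnd nn nn dnd nn; joining the 19 pieces gives the next term.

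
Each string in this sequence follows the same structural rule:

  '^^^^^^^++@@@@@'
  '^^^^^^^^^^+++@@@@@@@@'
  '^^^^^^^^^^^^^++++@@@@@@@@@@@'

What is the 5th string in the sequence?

^^^^^^^^^^^^^^^^^^^++++++@@@@@@@@@@@@@@@@@

The n-th term is 3n+1 ^'s then n +'s then 3n-1 @'s, where the shown terms are n = 2, 3, 4.
For term 5, n = 6, so the run lengths are 19, 6, 17.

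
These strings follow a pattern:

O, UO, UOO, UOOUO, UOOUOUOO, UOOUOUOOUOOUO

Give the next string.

UOOUOUOOUOOUOUOOUOUOO

This is a Fibonacci-style word recurrence s(k) = s(k−1)·s(k−2): e.g. UO·O = UOO.
The next term joins UOOUOUOOUOOUO and UOOUOUOO.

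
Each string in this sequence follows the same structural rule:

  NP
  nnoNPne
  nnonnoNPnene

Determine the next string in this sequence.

Every step adds nno to the front and ne to the end of the previous string.
So the next term is nno·nnonnoNPnene·ne.

nnonnonnoNPnenene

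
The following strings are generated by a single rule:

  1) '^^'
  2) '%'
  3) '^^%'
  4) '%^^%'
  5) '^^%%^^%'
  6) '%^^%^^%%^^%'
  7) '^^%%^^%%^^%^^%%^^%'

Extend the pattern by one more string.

From term 3 onward, concatenate the second-to-last term with the last: ^^·% = ^^%, %·^^% = %^^%, …
Continuing: %^^%^^%%^^% · ^^%%^^%%^^%^^%%^^% gives term 8.

%^^%^^%%^^%^^%%^^%%^^%^^%%^^%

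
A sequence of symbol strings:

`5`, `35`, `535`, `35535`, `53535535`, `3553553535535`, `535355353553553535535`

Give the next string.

3553553535535535355353553553535535

Each term (from the third on) is the two preceding terms concatenated in order: term 3 = 5·35 = 535.
The next term joins 3553553535535 and 535355353553553535535.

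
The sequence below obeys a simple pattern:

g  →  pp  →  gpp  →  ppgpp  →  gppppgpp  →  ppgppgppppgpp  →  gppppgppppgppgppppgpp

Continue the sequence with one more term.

This is a Fibonacci-style word recurrence s(k) = s(k−2)·s(k−1): e.g. g·pp = gpp.
Continuing: ppgppgppppgpp · gppppgppppgppgppppgpp gives term 8.

ppgppgppppgppgppppgppppgppgppppgpp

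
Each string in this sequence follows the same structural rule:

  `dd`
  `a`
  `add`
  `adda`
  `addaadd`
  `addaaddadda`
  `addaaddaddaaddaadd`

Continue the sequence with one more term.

This is a Fibonacci-style word recurrence s(k) = s(k−1)·s(k−2): e.g. a·dd = add.
So term 8 is addaaddaddaaddaadd·addaaddadda.

addaaddaddaaddaaddaddaaddadda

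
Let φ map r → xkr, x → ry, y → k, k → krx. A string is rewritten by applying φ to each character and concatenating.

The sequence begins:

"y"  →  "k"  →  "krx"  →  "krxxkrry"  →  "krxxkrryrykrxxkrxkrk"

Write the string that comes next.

Applying the rule to each of the 20 symbols of krxxkrryrykrxxkrxkrk gives the pieces krx xkr ry ry krx xkr xkr k xkr k krx xkr ry ry krx xkr ry krx xkr krx, which concatenate to the answer.

krxxkrryrykrxxkrxkrkxkrkkrxxkrryrykrxxkrrykrxxkrkrx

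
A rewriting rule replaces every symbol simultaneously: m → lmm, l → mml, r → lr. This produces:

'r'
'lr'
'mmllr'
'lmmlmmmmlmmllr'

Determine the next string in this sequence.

Applying the rule to each of the 14 symbols of lmmlmmmmlmmllr gives the pieces mml lmm lmm mml lmm lmm lmm lmm mml lmm lmm mml mml lr, which concatenate to the answer.

mmllmmlmmmmllmmlmmlmmlmmmmllmmlmmmmlmmllr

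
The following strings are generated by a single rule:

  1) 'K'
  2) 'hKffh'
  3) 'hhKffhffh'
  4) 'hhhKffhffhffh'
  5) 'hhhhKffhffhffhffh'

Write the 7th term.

s(k+1) = h·s(k)·ffh, so each term gains h as a prefix and ffh as a suffix.
From hhhhKffhffhffhffh, 2 further steps: hhhhKffhffhffhffh → hhhhhKffhffhffhffhffh → (answer).

hhhhhhKffhffhffhffhffhffh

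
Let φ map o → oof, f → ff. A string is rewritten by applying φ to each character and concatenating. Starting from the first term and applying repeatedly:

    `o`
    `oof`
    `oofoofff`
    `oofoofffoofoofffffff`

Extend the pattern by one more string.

φ(oofoofffoofoofffffff) expands symbol-by-symbol to oof oof ff oof oof ff ff ff oof oof ff oof oof ff ff ff ff ff ff ff; joining the 20 pieces gives the next term.

oofoofffoofoofffffffoofoofffoofoofffffffffffffff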